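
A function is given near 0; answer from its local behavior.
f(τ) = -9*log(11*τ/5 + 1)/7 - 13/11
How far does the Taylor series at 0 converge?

The radius of convergence is 5/11.

Branch term (-9/7)*log(1 - τ/(-5/11)): its argument vanishes at τ = -5/11, a logarithmic branch point, modulus 5/11.
The radius of convergence is the smallest modulus among the singular points: 5/11.


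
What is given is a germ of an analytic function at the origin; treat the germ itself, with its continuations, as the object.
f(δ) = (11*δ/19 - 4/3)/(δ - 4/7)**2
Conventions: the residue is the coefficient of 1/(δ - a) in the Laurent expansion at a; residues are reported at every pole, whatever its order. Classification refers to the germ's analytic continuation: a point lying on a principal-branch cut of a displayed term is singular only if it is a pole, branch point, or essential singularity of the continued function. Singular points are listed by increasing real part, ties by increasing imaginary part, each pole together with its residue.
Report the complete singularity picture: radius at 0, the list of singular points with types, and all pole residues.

Denominator factor (δ - 4/7)^2: pole of order 2 at 4/7, modulus 4/7.
The radius of convergence is the smallest modulus among the singular points: 4/7.
At the order-2 pole 4/7 set g(δ) = (δ - (4/7))^2*f(δ) = 11*δ/19 - 4/3.
Order-2 pole: residue = g'(a); g'(4/7) = 11/19, so the residue is 11/19.

Radius of convergence at 0: 4/7.
At 4/7: a pole of order 2; residue 11/19.


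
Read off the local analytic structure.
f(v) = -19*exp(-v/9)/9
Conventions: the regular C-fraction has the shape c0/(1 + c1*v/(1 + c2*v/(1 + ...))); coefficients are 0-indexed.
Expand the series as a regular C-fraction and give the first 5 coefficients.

Taylor coefficients (expand at 0): a_0 = -19/9, a_1 = 19/81, a_2 = -19/1458, a_3 = 19/39366, a_4 = -19/1417176.
c0 = a_0 = -19/9. Peel one level at a time: if S = 1 + c*v/S' with S'(0) = 1, then c is the v-coefficient of S and S' = c*v/(S - 1).
S_1 = c0/f = 1 + (1/9)*v + (1/162)*v^2 + ...; c1 = 1/9.
S_2 = c1*v/(S_1 - 1) = 1 + (-1/18)*v + (1/972)*v^2 + ...; c2 = -1/18.
S_3 = c2*v/(S_2 - 1) = 1 + (1/54)*v + (1/2916)*v^2 + ...; c3 = 1/54.
S_4 = c3*v/(S_3 - 1) = 1 + (-1/54)*v + ...; c4 = -1/54.

The regular C-fraction coefficients are [-19/9, 1/9, -1/18, 1/54, -1/54].


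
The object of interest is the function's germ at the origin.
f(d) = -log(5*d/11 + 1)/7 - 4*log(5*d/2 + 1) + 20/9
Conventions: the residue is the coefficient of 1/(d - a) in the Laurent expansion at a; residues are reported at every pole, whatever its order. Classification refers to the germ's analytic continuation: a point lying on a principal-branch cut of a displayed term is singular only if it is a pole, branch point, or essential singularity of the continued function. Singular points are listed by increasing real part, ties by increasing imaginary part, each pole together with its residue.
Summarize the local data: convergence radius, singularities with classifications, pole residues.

Branch term (-1/7)*log(1 - d/(-11/5)): its argument vanishes at d = -11/5, a logarithmic branch point, modulus 11/5.
Branch term (-4)*log(1 - d/(-2/5)): its argument vanishes at d = -2/5, a logarithmic branch point, modulus 2/5.
The radius of convergence is the smallest modulus among the singular points: 2/5.
List the singular points by increasing real part (a conjugate pair: the negative imaginary part first).

Radius of convergence at 0: 2/5.
At -11/5: a logarithmic branch point.
At -2/5: a logarithmic branch point.


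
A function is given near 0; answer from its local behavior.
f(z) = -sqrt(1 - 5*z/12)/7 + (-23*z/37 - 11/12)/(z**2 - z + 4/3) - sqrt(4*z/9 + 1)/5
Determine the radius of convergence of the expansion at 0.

Denominator factor (z**2 - z + 4/3): discriminant -13/3, complex-conjugate roots (1/2) + ((1/6)*sqrt(39))*i and (1/2) - ((1/6)*sqrt(39))*i; poles of order 1, moduli (2/3)*sqrt(3) and (2/3)*sqrt(3).
Branch term (-1/5)*sqrt(1 - z/(-9/4)): its argument vanishes at z = -9/4, a square-root branch point, modulus 9/4.
Branch term (-1/7)*sqrt(1 - z/(12/5)): its argument vanishes at z = 12/5, a square-root branch point, modulus 12/5.
The radius of convergence is the smallest modulus among the singular points: (2/3)*sqrt(3).

The radius of convergence is (2/3)*sqrt(3).


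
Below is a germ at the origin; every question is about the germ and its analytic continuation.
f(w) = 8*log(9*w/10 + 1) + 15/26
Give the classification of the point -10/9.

The term (8)*log(1 - w/(-10/9)) has argument 1 - -10/9/(-10/9) = 0 at -10/9: a logarithmic (infinitely-sheeted) branch point; the remaining terms are analytic or single-valued there.

The point is a logarithmic branch point.


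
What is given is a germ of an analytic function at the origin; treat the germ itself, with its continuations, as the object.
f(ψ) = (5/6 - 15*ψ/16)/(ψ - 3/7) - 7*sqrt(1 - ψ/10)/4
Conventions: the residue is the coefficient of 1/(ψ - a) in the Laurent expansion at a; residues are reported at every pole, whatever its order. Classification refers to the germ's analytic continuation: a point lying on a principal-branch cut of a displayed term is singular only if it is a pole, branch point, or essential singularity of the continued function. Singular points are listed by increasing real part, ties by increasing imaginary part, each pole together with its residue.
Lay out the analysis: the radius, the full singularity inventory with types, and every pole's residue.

Denominator factor (ψ - 3/7): pole of order 1 at 3/7, modulus 3/7.
Branch term (-7/4)*sqrt(1 - ψ/(10)): its argument vanishes at ψ = 10, a square-root branch point, modulus 10.
The radius of convergence is the smallest modulus among the singular points: 3/7.
The branch term is analytic at 3/7 and contributes nothing to the residue; only the rational part matters.
At the order-1 pole 3/7 set g(ψ) = (ψ - (3/7))*(rational part) = 5/6 - 15*ψ/16.
Simple pole: residue = g(a) at a = 3/7, which is 145/336.
List the singular points by increasing real part (a conjugate pair: the negative imaginary part first).

Radius of convergence at 0: 3/7.
At 3/7: a pole of order 1; residue 145/336.
At 10: an algebraic (square-root) branch point.


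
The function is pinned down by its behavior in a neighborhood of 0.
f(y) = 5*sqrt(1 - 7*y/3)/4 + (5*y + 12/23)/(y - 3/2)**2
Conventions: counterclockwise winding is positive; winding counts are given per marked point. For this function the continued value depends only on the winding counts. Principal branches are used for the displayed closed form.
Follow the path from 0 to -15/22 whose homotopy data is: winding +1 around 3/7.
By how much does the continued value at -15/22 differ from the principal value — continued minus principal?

The rational part is single-valued and drops out of the difference; each branch term changes only by its own monodromy.
(5/4)*sqrt(1 - y/(3/7)): winding +1 is odd, the square root flips sign, contributing -2*(5/4)*sqrt(1 - (-15/22)/(3/7)) = -2*(5/4)*sqrt(57/22) = -(5/44)*sqrt(1254).
Summing the contributions at y = -15/22 gives -(5/44)*sqrt(1254).

Continued minus principal equals -(5/44)*sqrt(1254).


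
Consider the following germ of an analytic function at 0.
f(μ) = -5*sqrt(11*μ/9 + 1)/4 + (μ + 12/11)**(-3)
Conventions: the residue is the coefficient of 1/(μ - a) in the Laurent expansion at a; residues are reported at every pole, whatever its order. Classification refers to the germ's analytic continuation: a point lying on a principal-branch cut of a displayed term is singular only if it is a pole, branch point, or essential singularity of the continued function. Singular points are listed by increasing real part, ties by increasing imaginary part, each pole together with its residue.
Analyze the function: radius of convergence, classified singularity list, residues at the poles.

Denominator factor (μ + 12/11)^3: pole of order 3 at -12/11, modulus 12/11.
Branch term (-5/4)*sqrt(1 - μ/(-9/11)): its argument vanishes at μ = -9/11, a square-root branch point, modulus 9/11.
The radius of convergence is the smallest modulus among the singular points: 9/11.
The branch term is analytic at -12/11 and contributes nothing to the residue; only the rational part matters.
At the order-3 pole -12/11 set g(μ) = (μ - (-12/11))^3*(rational part) = 1.
Order-3 pole: residue = g''(a)/2; g''(-12/11) = 0, so the residue is 0.
List the singular points by increasing real part (a conjugate pair: the negative imaginary part first).

Radius of convergence at 0: 9/11.
At -12/11: a pole of order 3; residue 0.
At -9/11: an algebraic (square-root) branch point.


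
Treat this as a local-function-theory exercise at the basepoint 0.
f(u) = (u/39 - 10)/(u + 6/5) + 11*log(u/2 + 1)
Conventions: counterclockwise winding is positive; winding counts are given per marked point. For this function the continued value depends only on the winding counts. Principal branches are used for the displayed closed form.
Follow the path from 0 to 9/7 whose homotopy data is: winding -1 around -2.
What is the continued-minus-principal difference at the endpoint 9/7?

Continued minus principal equals -(22)*pi*i.

The rational part is single-valued and drops out of the difference; each branch term changes only by its own monodromy.
(11)*log(1 - u/(-2)): each positive loop around -2 adds 2*pi*i to the log, so winding -1 contributes (11)*(-1)*2*pi*i = -(22)*pi*i.
Summing the contributions at u = 9/7 gives -(22)*pi*i.


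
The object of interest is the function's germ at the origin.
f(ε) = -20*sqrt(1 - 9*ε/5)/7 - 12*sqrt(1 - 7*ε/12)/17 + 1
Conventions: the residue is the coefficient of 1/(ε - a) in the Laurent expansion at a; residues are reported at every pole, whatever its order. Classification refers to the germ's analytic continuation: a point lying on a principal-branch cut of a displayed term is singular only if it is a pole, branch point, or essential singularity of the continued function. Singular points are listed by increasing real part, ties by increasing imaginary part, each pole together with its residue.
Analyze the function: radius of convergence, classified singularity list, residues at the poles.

Branch term (-20/7)*sqrt(1 - ε/(5/9)): its argument vanishes at ε = 5/9, a square-root branch point, modulus 5/9.
Branch term (-12/17)*sqrt(1 - ε/(12/7)): its argument vanishes at ε = 12/7, a square-root branch point, modulus 12/7.
The radius of convergence is the smallest modulus among the singular points: 5/9.
List the singular points by increasing real part (a conjugate pair: the negative imaginary part first).

Radius of convergence at 0: 5/9.
At 5/9: an algebraic (square-root) branch point.
At 12/7: an algebraic (square-root) branch point.


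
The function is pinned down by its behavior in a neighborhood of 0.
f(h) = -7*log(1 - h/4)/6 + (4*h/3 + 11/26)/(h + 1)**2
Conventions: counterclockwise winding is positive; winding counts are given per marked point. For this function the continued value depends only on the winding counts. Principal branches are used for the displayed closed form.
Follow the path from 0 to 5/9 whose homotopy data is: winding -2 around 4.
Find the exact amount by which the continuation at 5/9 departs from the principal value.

The rational part is single-valued and drops out of the difference; each branch term changes only by its own monodromy.
(-7/6)*log(1 - h/(4)): each positive loop around 4 adds 2*pi*i to the log, so winding -2 contributes (-7/6)*(-2)*2*pi*i = (14/3)*pi*i.
Summing the contributions at h = 5/9 gives (14/3)*pi*i.

Continued minus principal equals (14/3)*pi*i.


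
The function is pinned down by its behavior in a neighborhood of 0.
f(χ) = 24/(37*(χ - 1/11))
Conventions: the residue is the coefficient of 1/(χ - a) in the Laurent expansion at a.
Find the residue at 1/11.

At the order-1 pole 1/11 set g(χ) = (χ - (1/11))*f(χ) = 24/37.
Simple pole: residue = g(a) at a = 1/11, which is 24/37.

The residue is 24/37.


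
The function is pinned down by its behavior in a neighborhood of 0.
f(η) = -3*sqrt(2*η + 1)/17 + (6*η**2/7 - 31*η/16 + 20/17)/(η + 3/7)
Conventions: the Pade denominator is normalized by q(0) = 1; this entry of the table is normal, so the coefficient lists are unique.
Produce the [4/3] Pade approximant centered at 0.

The Pade approximant has numerator coefficients [131/51, -316554416665/303352439856, -801134788265/151676219928, 106559222861/202234959904, 41875777201/50558739976]; denominator coefficients [1, 4367498989/1115266323, 9217298959/2230532646, 761859085/743510882].

Taylor coefficients needed (expand at 0): a_0 = 131/51, a_1 = -27179/2448, a_2 = 202565/7344, a_3 = -1415363/22032, a_4 = 9901223/66096, a_5 = -69288149/198288, a_6 = 242470249/297432, a_7 = -1697134279/892296.
Write the denominator as Q(η) = 1 + q1*η + q2*η^2 + q3*η^3. Requiring Q*f - P = O(η^8) with deg P <= 4 kills the coefficients of η^5..η^7 in Q*f:
  η^5: a_5 + q1*a_4 + q2*a_3 + q3*a_2 = 0, i.e. -69288149/198288 + (9901223/66096)*q1 + (-1415363/22032)*q2 + (202565/7344)*q3 = 0.
  η^6: a_6 + q1*a_5 + q2*a_4 + q3*a_3 = 0, i.e. 242470249/297432 + (-69288149/198288)*q1 + (9901223/66096)*q2 + (-1415363/22032)*q3 = 0.
  η^7: a_7 + q1*a_6 + q2*a_5 + q3*a_4 = 0, i.e. -1697134279/892296 + (242470249/297432)*q1 + (-69288149/198288)*q2 + (9901223/66096)*q3 = 0.
Solving this linear system: q1 = 4367498989/1115266323, q2 = 9217298959/2230532646, q3 = 761859085/743510882.
The numerator is Q*f truncated at degree 4: P0 = a_0 = 131/51; P1 = a_1 + q1*a_0 = -316554416665/303352439856; P2 = a_2 + q1*a_1 + q2*a_0 = -801134788265/151676219928; P3 = a_3 + q1*a_2 + q2*a_1 + q3*a_0 = 106559222861/202234959904; P4 = a_4 + q1*a_3 + q2*a_2 + q3*a_1 = 41875777201/50558739976.


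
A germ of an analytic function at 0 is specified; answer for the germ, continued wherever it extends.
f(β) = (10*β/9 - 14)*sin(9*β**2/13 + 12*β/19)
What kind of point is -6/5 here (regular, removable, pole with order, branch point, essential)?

The point is a regular point.

There is no denominator, hence no pole anywhere.
The factor sin(9*β**2/13 + 12*β/19) is entire.
So the germ continues analytically to -6/5.


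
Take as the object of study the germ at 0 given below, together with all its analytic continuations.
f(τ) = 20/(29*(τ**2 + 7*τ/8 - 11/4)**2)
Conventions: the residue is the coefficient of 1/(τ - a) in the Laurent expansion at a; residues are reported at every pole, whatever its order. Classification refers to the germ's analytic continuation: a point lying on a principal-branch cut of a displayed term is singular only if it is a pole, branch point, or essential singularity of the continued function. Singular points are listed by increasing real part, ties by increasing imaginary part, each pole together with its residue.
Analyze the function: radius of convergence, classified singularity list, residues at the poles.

Radius of convergence at 0: -7/16 + (1/16)*sqrt(753).
At -7/16 - (1/16)*sqrt(753): a pole of order 2; residue (20480/16443261)*sqrt(753).
At -7/16 + (1/16)*sqrt(753): a pole of order 2; residue -(20480/16443261)*sqrt(753).

Denominator factor (τ**2 + 7*τ/8 - 11/4)^2: discriminant 753/64, real irrational roots -7/16 + (1/16)*sqrt(753) and -7/16 - (1/16)*sqrt(753); poles of order 2, moduli -7/16 + (1/16)*sqrt(753) and 7/16 + (1/16)*sqrt(753).
The radius of convergence is the smallest modulus among the singular points: -7/16 + (1/16)*sqrt(753).
The factor τ**2 + 7*τ/8 - 11/4 splits as (τ - a)(τ - a') with a = -7/16 - (1/16)*sqrt(753), a' = -7/16 + (1/16)*sqrt(753). At the order-2 pole a set g(τ) = (τ - a)^2*f(τ) = [20/29] / (τ - a')^2.
Order-2 pole: residue = g'(a); g'(-7/16 - (1/16)*sqrt(753)) = (20480/16443261)*sqrt(753), so the residue is (20480/16443261)*sqrt(753).
The factor τ**2 + 7*τ/8 - 11/4 splits as (τ - a)(τ - a') with a = -7/16 + (1/16)*sqrt(753), a' = -7/16 - (1/16)*sqrt(753). At the order-2 pole a set g(τ) = (τ - a)^2*f(τ) = [20/29] / (τ - a')^2.
Order-2 pole: residue = g'(a); g'(-7/16 + (1/16)*sqrt(753)) = -(20480/16443261)*sqrt(753), so the residue is -(20480/16443261)*sqrt(753).
List the singular points by increasing real part (a conjugate pair: the negative imaginary part first).


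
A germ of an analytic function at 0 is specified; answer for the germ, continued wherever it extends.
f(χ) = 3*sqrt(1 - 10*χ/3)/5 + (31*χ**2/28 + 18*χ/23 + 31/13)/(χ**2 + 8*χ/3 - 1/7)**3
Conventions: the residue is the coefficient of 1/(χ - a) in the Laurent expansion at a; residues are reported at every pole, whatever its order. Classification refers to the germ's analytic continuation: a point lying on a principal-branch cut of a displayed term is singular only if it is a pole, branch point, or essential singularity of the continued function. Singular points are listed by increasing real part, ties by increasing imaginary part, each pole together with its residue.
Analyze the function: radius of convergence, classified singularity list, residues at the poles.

Radius of convergence at 0: -4/3 + (11/21)*sqrt(7).
At -4/3 - (11/21)*sqrt(7): a pole of order 3; residue -(111103029/3081871936)*sqrt(7).
At -4/3 + (11/21)*sqrt(7): a pole of order 3; residue (111103029/3081871936)*sqrt(7).
At 3/10: an algebraic (square-root) branch point.


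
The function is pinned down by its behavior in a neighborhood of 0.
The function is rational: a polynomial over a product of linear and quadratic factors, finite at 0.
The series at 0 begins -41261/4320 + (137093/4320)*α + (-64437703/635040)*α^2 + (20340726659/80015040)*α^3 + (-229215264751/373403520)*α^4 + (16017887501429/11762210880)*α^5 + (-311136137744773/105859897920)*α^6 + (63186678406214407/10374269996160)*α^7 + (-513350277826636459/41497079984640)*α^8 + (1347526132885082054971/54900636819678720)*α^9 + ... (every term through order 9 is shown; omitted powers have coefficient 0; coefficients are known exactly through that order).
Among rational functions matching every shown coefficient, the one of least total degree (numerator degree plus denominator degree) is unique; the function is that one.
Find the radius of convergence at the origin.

The radius of convergence is -1/7 + (1/77)*sqrt(3355).

No rational of total degree below 8 reproduces all 10 coefficients; solving the [2/6] Pade equations on them gives f(α) = (9*α**2/8 - 19*α/7 + 31/20)/(α**2 - 2*α/7 - 6/11)**3, whose expansion matches every shown term.
Denominator factor (α**2 - 2*α/7 - 6/11)^3: discriminant 1220/539, real irrational roots 1/7 + (1/77)*sqrt(3355) and 1/7 - (1/77)*sqrt(3355); poles of order 3, moduli 1/7 + (1/77)*sqrt(3355) and -1/7 + (1/77)*sqrt(3355).
The radius of convergence is the smallest modulus among the singular points: -1/7 + (1/77)*sqrt(3355).


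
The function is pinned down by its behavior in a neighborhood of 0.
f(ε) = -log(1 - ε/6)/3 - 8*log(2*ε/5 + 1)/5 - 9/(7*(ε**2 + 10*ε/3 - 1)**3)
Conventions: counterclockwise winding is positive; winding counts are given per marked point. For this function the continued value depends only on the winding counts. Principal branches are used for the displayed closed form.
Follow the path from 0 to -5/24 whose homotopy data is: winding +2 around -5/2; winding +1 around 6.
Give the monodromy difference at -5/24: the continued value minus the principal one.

The rational part is single-valued and drops out of the difference; each branch term changes only by its own monodromy.
(-8/5)*log(1 - ε/(-5/2)): each positive loop around -5/2 adds 2*pi*i to the log, so winding +2 contributes (-8/5)*(2)*2*pi*i = -(32/5)*pi*i.
(-1/3)*log(1 - ε/(6)): each positive loop around 6 adds 2*pi*i to the log, so winding +1 contributes (-1/3)*(1)*2*pi*i = -(2/3)*pi*i.
Summing the contributions at ε = -5/24 gives -(106/15)*pi*i.

Continued minus principal equals -(106/15)*pi*i.


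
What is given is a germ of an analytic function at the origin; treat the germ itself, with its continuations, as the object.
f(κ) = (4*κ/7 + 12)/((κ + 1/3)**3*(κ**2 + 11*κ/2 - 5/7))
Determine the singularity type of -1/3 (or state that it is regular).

The denominator factor κ + 1/3 vanishes at -1/3 and appears to the power 3; the numerator there equals 248/21, nonzero, and no other factor vanishes.
Hence a pole whose order is the multiplicity, 3.

The point is a pole of order 3.


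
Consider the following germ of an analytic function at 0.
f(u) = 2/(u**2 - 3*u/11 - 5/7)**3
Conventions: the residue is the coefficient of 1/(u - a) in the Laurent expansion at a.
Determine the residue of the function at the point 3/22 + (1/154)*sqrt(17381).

The factor u**2 - 3*u/11 - 5/7 splits as (u - a)(u - a') with a = 3/22 + (1/154)*sqrt(17381), a' = 3/22 - (1/154)*sqrt(17381). At the order-3 pole a set g(u) = (u - a)^3*f(u) = [2] / (u - a')^3.
Order-3 pole: residue = g''(a)/2; g''(3/22 + (1/154)*sqrt(17381)) = (189395976/15308412587)*sqrt(17381), so the residue is (94697988/15308412587)*sqrt(17381).

The residue is (94697988/15308412587)*sqrt(17381).


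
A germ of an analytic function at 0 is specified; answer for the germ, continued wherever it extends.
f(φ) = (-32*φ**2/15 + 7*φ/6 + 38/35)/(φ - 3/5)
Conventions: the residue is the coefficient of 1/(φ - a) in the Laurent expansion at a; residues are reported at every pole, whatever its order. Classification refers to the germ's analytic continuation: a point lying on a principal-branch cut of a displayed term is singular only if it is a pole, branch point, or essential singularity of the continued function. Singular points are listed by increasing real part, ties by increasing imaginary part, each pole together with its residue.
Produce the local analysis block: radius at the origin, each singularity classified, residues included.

Radius of convergence at 0: 3/5.
At 3/5: a pole of order 1; residue 1781/1750.

Denominator factor (φ - 3/5): pole of order 1 at 3/5, modulus 3/5.
The radius of convergence is the smallest modulus among the singular points: 3/5.
At the order-1 pole 3/5 set g(φ) = (φ - (3/5))*f(φ) = -32*φ**2/15 + 7*φ/6 + 38/35.
Simple pole: residue = g(a) at a = 3/5, which is 1781/1750.


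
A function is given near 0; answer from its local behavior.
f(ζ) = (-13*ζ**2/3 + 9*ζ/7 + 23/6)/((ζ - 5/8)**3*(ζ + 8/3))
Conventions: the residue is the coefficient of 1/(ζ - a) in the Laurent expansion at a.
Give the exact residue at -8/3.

The residue is 2942720/3451273.

At the order-1 pole -8/3 set g(ζ) = (ζ - (-8/3))*f(ζ) = (-13*ζ**2/3 + 9*ζ/7 + 23/6)/(ζ - 5/8)**3.
Simple pole: residue = g(a) at a = -8/3, which is 2942720/3451273.


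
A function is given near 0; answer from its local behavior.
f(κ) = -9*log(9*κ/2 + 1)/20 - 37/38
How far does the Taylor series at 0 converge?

The radius of convergence is 2/9.

Branch term (-9/20)*log(1 - κ/(-2/9)): its argument vanishes at κ = -2/9, a logarithmic branch point, modulus 2/9.
The radius of convergence is the smallest modulus among the singular points: 2/9.


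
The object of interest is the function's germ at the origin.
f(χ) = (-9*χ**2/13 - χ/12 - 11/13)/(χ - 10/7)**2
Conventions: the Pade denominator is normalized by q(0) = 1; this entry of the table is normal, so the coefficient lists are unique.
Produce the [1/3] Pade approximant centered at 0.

Taylor coefficients needed (expand at 0): a_0 = -539/1300, a_1 = -48461/78000, a_2 = -196147/195000, a_3 = -2869881/2600000, a_4 = -631463/600000.
Write the denominator as Q(χ) = 1 + q1*χ + q2*χ^2 + q3*χ^3. Requiring Q*f - P = O(χ^5) with deg P <= 1 kills the coefficients of χ^2..χ^4 in Q*f:
  χ^2: a_2 + q1*a_1 + q2*a_0 = 0, i.e. -196147/195000 + (-48461/78000)*q1 + (-539/1300)*q2 = 0.
  χ^3: a_3 + q1*a_2 + q2*a_1 + q3*a_0 = 0, i.e. -2869881/2600000 + (-196147/195000)*q1 + (-48461/78000)*q2 + (-539/1300)*q3 = 0.
  χ^4: a_4 + q1*a_3 + q2*a_2 + q3*a_1 = 0, i.e. -631463/600000 + (-2869881/2600000)*q1 + (-196147/195000)*q2 + (-48461/78000)*q3 = 0.
Solving this linear system: q1 = -543112841/357593215, q2 = -1073928973/7151864300, q3 = 2230467867/1787966075.
The numerator is Q*f truncated at degree 1: P0 = a_0 = -539/1300; P1 = a_1 + q1*a_0 = 1342539919/159384404400.

The Pade approximant has numerator coefficients [-539/1300, 1342539919/159384404400]; denominator coefficients [1, -543112841/357593215, -1073928973/7151864300, 2230467867/1787966075].


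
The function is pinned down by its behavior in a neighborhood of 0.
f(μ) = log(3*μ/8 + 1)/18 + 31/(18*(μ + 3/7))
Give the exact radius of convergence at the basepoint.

The radius of convergence is 3/7.

Denominator factor (μ + 3/7): pole of order 1 at -3/7, modulus 3/7.
Branch term (1/18)*log(1 - μ/(-8/3)): its argument vanishes at μ = -8/3, a logarithmic branch point, modulus 8/3.
The radius of convergence is the smallest modulus among the singular points: 3/7.


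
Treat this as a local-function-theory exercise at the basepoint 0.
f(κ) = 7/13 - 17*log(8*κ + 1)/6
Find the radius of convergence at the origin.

Branch term (-17/6)*log(1 - κ/(-1/8)): its argument vanishes at κ = -1/8, a logarithmic branch point, modulus 1/8.
The radius of convergence is the smallest modulus among the singular points: 1/8.

The radius of convergence is 1/8.


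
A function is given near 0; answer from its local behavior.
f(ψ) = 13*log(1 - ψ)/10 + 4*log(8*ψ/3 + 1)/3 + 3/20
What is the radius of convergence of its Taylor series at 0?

The radius of convergence is 3/8.

Branch term (4/3)*log(1 - ψ/(-3/8)): its argument vanishes at ψ = -3/8, a logarithmic branch point, modulus 3/8.
Branch term (13/10)*log(1 - ψ/(1)): its argument vanishes at ψ = 1, a logarithmic branch point, modulus 1.
The radius of convergence is the smallest modulus among the singular points: 3/8.


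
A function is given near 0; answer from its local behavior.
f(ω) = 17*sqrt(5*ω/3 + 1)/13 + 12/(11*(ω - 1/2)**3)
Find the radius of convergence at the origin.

The radius of convergence is 1/2.

Denominator factor (ω - 1/2)^3: pole of order 3 at 1/2, modulus 1/2.
Branch term (17/13)*sqrt(1 - ω/(-3/5)): its argument vanishes at ω = -3/5, a square-root branch point, modulus 3/5.
The radius of convergence is the smallest modulus among the singular points: 1/2.


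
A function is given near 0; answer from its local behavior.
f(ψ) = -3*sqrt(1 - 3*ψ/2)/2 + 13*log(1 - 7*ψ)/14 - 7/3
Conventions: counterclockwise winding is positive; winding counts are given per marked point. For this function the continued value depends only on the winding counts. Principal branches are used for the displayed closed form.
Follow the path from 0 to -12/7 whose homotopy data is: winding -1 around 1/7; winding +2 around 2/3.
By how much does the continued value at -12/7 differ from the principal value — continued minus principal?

Continued minus principal equals -(13/7)*pi*i.

The rational part is single-valued and drops out of the difference; each branch term changes only by its own monodromy.
(-3/2)*sqrt(1 - ψ/(2/3)): winding +2 is even, the square root returns to the same sheet, contribution 0.
(13/14)*log(1 - ψ/(1/7)): each positive loop around 1/7 adds 2*pi*i to the log, so winding -1 contributes (13/14)*(-1)*2*pi*i = -(13/7)*pi*i.
Summing the contributions at ψ = -12/7 gives -(13/7)*pi*i.


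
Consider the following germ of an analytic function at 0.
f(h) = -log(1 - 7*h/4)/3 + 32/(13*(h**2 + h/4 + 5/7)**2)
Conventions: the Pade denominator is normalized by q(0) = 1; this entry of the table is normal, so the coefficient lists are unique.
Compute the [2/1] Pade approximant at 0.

Taylor coefficients needed (expand at 0): a_0 = 1568/325, a_1 = -54481/19500, a_2 = -8755859/780000, a_3 = 326486951/23400000.
Write the denominator as Q(h) = 1 + q1*h. Requiring Q*f - P = O(h^4) with deg P <= 2 kills the coefficients of h^3..h^3 in Q*f:
  h^3: a_3 + q1*a_2 = 0, i.e. 326486951/23400000 + (-8755859/780000)*q1 = 0.
Solving this linear system: q1 = 6662999/5360730.
The numerator is Q*f truncated at degree 2: P0 = a_0 = 1568/325; P1 = a_1 + q1*a_0 = 3719966831/1161491500; P2 = a_2 + q1*a_1 = -472754384291/32164380000.

The Pade approximant has numerator coefficients [1568/325, 3719966831/1161491500, -472754384291/32164380000]; denominator coefficients [1, 6662999/5360730].


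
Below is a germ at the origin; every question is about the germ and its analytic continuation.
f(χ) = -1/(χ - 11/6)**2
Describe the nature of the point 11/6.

The point is a pole of order 2.

The denominator factor χ - 11/6 vanishes at 11/6 and appears to the power 2; the numerator there equals -1, nonzero, and no other factor vanishes.
Hence a pole whose order is the multiplicity, 2.


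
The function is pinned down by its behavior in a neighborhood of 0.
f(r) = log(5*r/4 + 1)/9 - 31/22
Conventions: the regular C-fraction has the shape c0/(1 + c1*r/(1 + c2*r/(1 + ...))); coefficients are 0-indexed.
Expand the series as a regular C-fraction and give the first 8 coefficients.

The regular C-fraction coefficients are [-31/22, 55/558, 1175/2232, 93/376, 71/188, 235/852, 595/1704, 1917/6664].

Taylor coefficients (expand at 0): a_0 = -31/22, a_1 = 5/36, a_2 = -25/288, a_3 = 125/1728, a_4 = -625/9216, a_5 = 625/9216, a_6 = -15625/221184, a_7 = 78125/1032192.
c0 = a_0 = -31/22. Peel one level at a time: if S = 1 + c*r/S' with S'(0) = 1, then c is the r-coefficient of S and S' = c*r/(S - 1).
S_1 = c0/f = 1 + (55/558)*r + (-64625/1245456)*r^2 + ...; c1 = 55/558.
S_2 = c1*r/(S_1 - 1) = 1 + (1175/2232)*r + (-25/192)*r^2 + ...; c2 = 1175/2232.
S_3 = c2*r/(S_2 - 1) = 1 + (93/376)*r + (-6603/70688)*r^2 + ...; c3 = 93/376.
S_4 = c3*r/(S_3 - 1) = 1 + (71/188)*r + (-5/48)*r^2 + ...; c4 = 71/188.
S_5 = c4*r/(S_4 - 1) = 1 + (235/852)*r + (-139825/1451808)*r^2 + ...; c5 = 235/852.
S_6 = c5*r/(S_5 - 1) = 1 + (595/1704)*r + (-45/448)*r^2 + ...; c6 = 595/1704.
S_7 = c6*r/(S_6 - 1) = 1 + (1917/6664)*r + ...; c7 = 1917/6664.


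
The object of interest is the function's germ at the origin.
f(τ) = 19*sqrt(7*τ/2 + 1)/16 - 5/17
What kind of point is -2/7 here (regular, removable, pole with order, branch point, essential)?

The term (19/16)*sqrt(1 - τ/(-2/7)) has argument 1 - -2/7/(-2/7) = 0 at -2/7: a square-root (algebraic, two-sheeted) branch point; the remaining terms are analytic or single-valued there.

The point is an algebraic (square-root) branch point.


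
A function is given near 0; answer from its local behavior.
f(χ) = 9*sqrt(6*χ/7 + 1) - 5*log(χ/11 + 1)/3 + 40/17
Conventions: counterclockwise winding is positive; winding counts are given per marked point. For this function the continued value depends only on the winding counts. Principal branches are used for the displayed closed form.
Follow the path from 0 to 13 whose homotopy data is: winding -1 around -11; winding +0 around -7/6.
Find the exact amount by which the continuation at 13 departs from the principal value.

Continued minus principal equals (10/3)*pi*i.

The rational part is single-valued and drops out of the difference; each branch term changes only by its own monodromy.
(-5/3)*log(1 - χ/(-11)): each positive loop around -11 adds 2*pi*i to the log, so winding -1 contributes (-5/3)*(-1)*2*pi*i = (10/3)*pi*i.
(9)*sqrt(1 - χ/(-7/6)): winding +0 is even, the square root returns to the same sheet, contribution 0.
Summing the contributions at χ = 13 gives (10/3)*pi*i.


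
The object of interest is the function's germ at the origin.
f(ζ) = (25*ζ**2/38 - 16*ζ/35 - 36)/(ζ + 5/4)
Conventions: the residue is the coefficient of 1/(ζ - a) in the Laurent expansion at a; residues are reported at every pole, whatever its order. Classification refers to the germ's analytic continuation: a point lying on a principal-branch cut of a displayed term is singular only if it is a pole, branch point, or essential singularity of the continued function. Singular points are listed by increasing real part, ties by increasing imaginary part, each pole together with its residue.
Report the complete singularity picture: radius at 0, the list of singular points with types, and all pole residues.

Denominator factor (ζ + 5/4): pole of order 1 at -5/4, modulus 5/4.
The radius of convergence is the smallest modulus among the singular points: 5/4.
At the order-1 pole -5/4 set g(ζ) = (ζ - (-5/4))*f(ζ) = 25*ζ**2/38 - 16*ζ/35 - 36.
Simple pole: residue = g(a) at a = -5/4, which is -146409/4256.

Radius of convergence at 0: 5/4.
At -5/4: a pole of order 1; residue -146409/4256.


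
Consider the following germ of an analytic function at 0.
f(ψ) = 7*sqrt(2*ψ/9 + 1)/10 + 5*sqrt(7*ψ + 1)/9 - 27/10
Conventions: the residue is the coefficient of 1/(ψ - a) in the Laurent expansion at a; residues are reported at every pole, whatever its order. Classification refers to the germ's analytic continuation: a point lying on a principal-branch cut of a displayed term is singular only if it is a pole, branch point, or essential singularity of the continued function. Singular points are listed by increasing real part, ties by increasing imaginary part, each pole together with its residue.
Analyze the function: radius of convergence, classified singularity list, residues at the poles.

Branch term (7/10)*sqrt(1 - ψ/(-9/2)): its argument vanishes at ψ = -9/2, a square-root branch point, modulus 9/2.
Branch term (5/9)*sqrt(1 - ψ/(-1/7)): its argument vanishes at ψ = -1/7, a square-root branch point, modulus 1/7.
The radius of convergence is the smallest modulus among the singular points: 1/7.
List the singular points by increasing real part (a conjugate pair: the negative imaginary part first).

Radius of convergence at 0: 1/7.
At -9/2: an algebraic (square-root) branch point.
At -1/7: an algebraic (square-root) branch point.


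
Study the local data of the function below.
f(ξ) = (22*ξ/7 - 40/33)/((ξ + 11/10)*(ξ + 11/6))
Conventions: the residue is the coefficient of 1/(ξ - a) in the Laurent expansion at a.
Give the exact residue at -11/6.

The residue is 8055/847.

At the order-1 pole -11/6 set g(ξ) = (ξ - (-11/6))*f(ξ) = (22*ξ/7 - 40/33)/(ξ + 11/10).
Simple pole: residue = g(a) at a = -11/6, which is 8055/847.


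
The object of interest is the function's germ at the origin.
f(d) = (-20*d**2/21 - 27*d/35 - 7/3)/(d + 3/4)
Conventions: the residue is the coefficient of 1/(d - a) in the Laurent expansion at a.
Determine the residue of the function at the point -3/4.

At the order-1 pole -3/4 set g(d) = (d - (-3/4))*f(d) = -20*d**2/21 - 27*d/35 - 7/3.
Simple pole: residue = g(a) at a = -3/4, which is -481/210.

The residue is -481/210.


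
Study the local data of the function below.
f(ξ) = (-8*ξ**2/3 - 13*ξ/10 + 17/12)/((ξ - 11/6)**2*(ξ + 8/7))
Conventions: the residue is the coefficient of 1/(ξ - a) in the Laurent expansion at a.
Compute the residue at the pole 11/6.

At the order-2 pole 11/6 set g(ξ) = (ξ - (11/6))^2*f(ξ) = (-8*ξ**2/3 - 13*ξ/10 + 17/12)/(ξ + 8/7).
Order-2 pole: residue = g'(a); g'(11/6) = -609637/234375, so the residue is -609637/234375.

The residue is -609637/234375.


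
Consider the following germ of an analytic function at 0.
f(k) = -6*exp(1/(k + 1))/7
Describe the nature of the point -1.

The point is an essential singularity.

The exponent 1/(k - (-1)) has a pole at -1, so exp(1/(k - (-1))) takes every nonzero value near it: an essential singularity (not a pole of any order).


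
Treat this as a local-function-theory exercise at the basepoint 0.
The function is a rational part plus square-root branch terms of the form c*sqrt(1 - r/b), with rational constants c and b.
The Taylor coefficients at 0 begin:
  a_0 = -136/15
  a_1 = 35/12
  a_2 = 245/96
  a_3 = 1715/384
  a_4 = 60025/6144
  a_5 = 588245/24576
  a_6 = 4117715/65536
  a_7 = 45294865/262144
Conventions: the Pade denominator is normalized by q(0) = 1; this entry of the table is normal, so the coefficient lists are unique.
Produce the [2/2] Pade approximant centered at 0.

The Pade approximant has numerator coefficients [-136/15, 1603/60, -2891/240]; denominator coefficients [1, -21/8, 49/64].

Taylor coefficients needed (read off): a_0 = -136/15, a_1 = 35/12, a_2 = 245/96, a_3 = 1715/384, a_4 = 60025/6144.
Write the denominator as Q(r) = 1 + q1*r + q2*r^2. Requiring Q*f - P = O(r^5) with deg P <= 2 kills the coefficients of r^3..r^4 in Q*f:
  r^3: a_3 + q1*a_2 + q2*a_1 = 0, i.e. 1715/384 + (245/96)*q1 + (35/12)*q2 = 0.
  r^4: a_4 + q1*a_3 + q2*a_2 = 0, i.e. 60025/6144 + (1715/384)*q1 + (245/96)*q2 = 0.
Solving this linear system: q1 = -21/8, q2 = 49/64.
The numerator is Q*f truncated at degree 2: P0 = a_0 = -136/15; P1 = a_1 + q1*a_0 = 1603/60; P2 = a_2 + q1*a_1 + q2*a_0 = -2891/240.


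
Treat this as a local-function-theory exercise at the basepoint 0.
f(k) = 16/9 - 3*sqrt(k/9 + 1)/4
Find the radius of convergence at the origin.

The radius of convergence is 9.

Branch term (-3/4)*sqrt(1 - k/(-9)): its argument vanishes at k = -9, a square-root branch point, modulus 9.
The radius of convergence is the smallest modulus among the singular points: 9.


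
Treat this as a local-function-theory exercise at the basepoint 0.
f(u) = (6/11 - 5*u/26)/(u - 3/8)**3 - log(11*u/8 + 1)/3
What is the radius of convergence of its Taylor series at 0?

Denominator factor (u - 3/8)^3: pole of order 3 at 3/8, modulus 3/8.
Branch term (-1/3)*log(1 - u/(-8/11)): its argument vanishes at u = -8/11, a logarithmic branch point, modulus 8/11.
The radius of convergence is the smallest modulus among the singular points: 3/8.

The radius of convergence is 3/8.


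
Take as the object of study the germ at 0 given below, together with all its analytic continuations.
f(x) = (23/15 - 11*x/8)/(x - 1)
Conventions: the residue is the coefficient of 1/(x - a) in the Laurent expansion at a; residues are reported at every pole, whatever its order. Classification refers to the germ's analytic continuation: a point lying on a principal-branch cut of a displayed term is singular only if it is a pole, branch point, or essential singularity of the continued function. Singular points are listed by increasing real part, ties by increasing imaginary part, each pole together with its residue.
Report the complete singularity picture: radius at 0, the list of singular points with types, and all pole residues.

Denominator factor (x - 1): pole of order 1 at 1, modulus 1.
The radius of convergence is the smallest modulus among the singular points: 1.
At the order-1 pole 1 set g(x) = (x - (1))*f(x) = 23/15 - 11*x/8.
Simple pole: residue = g(a) at a = 1, which is 19/120.

Radius of convergence at 0: 1.
At 1: a pole of order 1; residue 19/120.


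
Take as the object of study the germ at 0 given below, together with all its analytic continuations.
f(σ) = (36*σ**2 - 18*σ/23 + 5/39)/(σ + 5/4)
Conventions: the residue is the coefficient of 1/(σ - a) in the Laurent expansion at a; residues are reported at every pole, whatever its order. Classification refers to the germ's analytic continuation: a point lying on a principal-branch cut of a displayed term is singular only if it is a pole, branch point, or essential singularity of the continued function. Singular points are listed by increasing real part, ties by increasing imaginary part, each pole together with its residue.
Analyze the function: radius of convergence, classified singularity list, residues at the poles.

Radius of convergence at 0: 5/4.
At -5/4: a pole of order 1; residue 205795/3588.

Denominator factor (σ + 5/4): pole of order 1 at -5/4, modulus 5/4.
The radius of convergence is the smallest modulus among the singular points: 5/4.
At the order-1 pole -5/4 set g(σ) = (σ - (-5/4))*f(σ) = 36*σ**2 - 18*σ/23 + 5/39.
Simple pole: residue = g(a) at a = -5/4, which is 205795/3588.


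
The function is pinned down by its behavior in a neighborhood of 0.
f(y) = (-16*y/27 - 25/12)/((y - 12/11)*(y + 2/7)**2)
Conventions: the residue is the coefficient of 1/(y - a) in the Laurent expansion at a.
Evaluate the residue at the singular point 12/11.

The residue is -582659/404496.

At the order-1 pole 12/11 set g(y) = (y - (12/11))*f(y) = (-16*y/27 - 25/12)/(y + 2/7)**2.
Simple pole: residue = g(a) at a = 12/11, which is -582659/404496.


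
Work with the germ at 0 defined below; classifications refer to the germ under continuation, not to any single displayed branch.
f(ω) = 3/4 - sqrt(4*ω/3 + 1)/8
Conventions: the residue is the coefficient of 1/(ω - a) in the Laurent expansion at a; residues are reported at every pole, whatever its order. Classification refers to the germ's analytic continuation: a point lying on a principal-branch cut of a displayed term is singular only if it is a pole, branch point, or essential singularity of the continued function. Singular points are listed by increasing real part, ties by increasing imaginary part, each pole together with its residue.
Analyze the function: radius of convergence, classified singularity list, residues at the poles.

Branch term (-1/8)*sqrt(1 - ω/(-3/4)): its argument vanishes at ω = -3/4, a square-root branch point, modulus 3/4.
The radius of convergence is the smallest modulus among the singular points: 3/4.

Radius of convergence at 0: 3/4.
At -3/4: an algebraic (square-root) branch point.
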